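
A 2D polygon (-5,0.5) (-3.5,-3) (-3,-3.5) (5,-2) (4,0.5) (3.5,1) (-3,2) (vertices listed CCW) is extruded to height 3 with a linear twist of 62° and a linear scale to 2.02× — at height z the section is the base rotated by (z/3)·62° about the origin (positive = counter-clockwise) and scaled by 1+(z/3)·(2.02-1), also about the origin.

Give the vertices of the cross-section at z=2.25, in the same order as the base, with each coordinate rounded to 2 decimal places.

t = z/height = 2.25/3 = 0.75
s = 1 + (scale-1)·z/height = 1 + (2.02-1)·2.25/3 = 1.765000
θ = twist·z/height = 62°·2.25/3 = 46.5000° = 0.811578 rad
cos θ = 0.688355, sin θ = 0.725374 (intermediates below are computed at full precision and shown rounded to 5 d.p.)
v1: (-5,0.5) → rotate → (-3.80446,-3.28269) → ×s → (-6.71487,-5.79396) → (-6.71,-5.79)
v2: (-3.5,-3) → rotate → (-0.23312,-4.60387) → ×s → (-0.41145,-8.12584) → (-0.41,-8.13)
v3: (-3,-3.5) → rotate → (0.47375,-4.58536) → ×s → (0.83616,-8.09317) → (0.84,-8.09)
v4: (5,-2) → rotate → (4.89252,2.25016) → ×s → (8.63530,3.97154) → (8.64,3.97)
v5: (4,0.5) → rotate → (2.39073,3.24567) → ×s → (4.21964,5.72862) → (4.22,5.73)
v6: (3.5,1) → rotate → (1.68387,3.22716) → ×s → (2.97202,5.69595) → (2.97,5.70)
v7: (-3,2) → rotate → (-3.51581,-0.79941) → ×s → (-6.20541,-1.41097) → (-6.21,-1.41)

Cross-section at z=2.25: (-6.71,-5.79) (-0.41,-8.13) (0.84,-8.09) (8.64,3.97) (4.22,5.73) (2.97,5.70) (-6.21,-1.41)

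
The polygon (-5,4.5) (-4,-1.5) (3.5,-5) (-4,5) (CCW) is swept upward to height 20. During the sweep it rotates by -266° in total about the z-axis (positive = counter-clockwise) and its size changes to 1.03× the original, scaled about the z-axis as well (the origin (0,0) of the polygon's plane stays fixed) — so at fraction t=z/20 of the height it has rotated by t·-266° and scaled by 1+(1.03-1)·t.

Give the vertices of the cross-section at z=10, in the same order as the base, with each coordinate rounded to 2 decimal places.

Cross-section at z=10: (6.80,0.60) (1.66,4.01) (-6.13,0.86) (6.48,-0.49)

t = z/height = 10/20 = 0.5
s = 1 + (scale-1)·z/height = 1 + (1.03-1)·10/20 = 1.015000
θ = twist·z/height = -266°·10/20 = -133.0000° = -2.321288 rad
cos θ = -0.681998, sin θ = -0.731354 (intermediates below are computed at full precision and shown rounded to 5 d.p.)
v1: (-5,4.5) → rotate → (6.70108,0.58778) → ×s → (6.80160,0.59659) → (6.80,0.60)
v2: (-4,-1.5) → rotate → (1.63096,3.94841) → ×s → (1.65543,4.00764) → (1.66,4.01)
v3: (3.5,-5) → rotate → (-6.04376,0.85025) → ×s → (-6.13442,0.86301) → (-6.13,0.86)
v4: (-4,5) → rotate → (6.38476,-0.48458) → ×s → (6.48053,-0.49185) → (6.48,-0.49)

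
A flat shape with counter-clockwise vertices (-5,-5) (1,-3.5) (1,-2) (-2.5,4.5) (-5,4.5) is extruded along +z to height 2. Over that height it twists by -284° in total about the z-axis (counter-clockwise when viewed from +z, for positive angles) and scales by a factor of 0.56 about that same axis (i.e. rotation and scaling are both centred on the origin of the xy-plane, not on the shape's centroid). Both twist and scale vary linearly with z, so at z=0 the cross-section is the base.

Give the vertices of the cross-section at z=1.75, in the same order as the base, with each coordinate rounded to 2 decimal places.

Cross-section at z=1.75: (3.99,-1.73) (1.78,1.36) (0.92,1.02) (-2.01,-2.44) (-1.45,-3.88)

t = z/height = 1.75/2 = 0.875
s = 1 + (scale-1)·z/height = 1 + (0.56-1)·1.75/2 = 0.615000
θ = twist·z/height = -284°·1.75/2 = -248.5000° = -4.337143 rad
cos θ = -0.366501, sin θ = 0.930418 (intermediates below are computed at full precision and shown rounded to 5 d.p.)
v1: (-5,-5) → rotate → (6.48459,-2.81958) → ×s → (3.98803,-1.73404) → (3.99,-1.73)
v2: (1,-3.5) → rotate → (2.88996,2.21317) → ×s → (1.77733,1.36110) → (1.78,1.36)
v3: (1,-2) → rotate → (1.49433,1.66342) → ×s → (0.91902,1.02300) → (0.92,1.02)
v4: (-2.5,4.5) → rotate → (-3.27063,-3.97530) → ×s → (-2.01143,-2.44481) → (-2.01,-2.44)
v5: (-5,4.5) → rotate → (-2.35437,-6.30134) → ×s → (-1.44794,-3.87533) → (-1.45,-3.88)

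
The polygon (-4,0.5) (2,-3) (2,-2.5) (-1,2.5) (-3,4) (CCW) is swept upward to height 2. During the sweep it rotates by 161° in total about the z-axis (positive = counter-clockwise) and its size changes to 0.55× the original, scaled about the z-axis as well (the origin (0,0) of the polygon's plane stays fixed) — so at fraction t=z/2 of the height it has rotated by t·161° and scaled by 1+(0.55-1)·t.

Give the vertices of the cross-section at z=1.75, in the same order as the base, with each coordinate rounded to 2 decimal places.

Cross-section at z=1.75: (1.69,-1.77) (0.21,2.18) (0.02,1.94) (-0.49,-1.56) (-0.12,-3.03)

t = z/height = 1.75/2 = 0.875
s = 1 + (scale-1)·z/height = 1 + (0.55-1)·1.75/2 = 0.606250
θ = twist·z/height = 161°·1.75/2 = 140.8750° = 2.458733 rad
cos θ = -0.775771, sin θ = 0.631014 (intermediates below are computed at full precision and shown rounded to 5 d.p.)
v1: (-4,0.5) → rotate → (2.78758,-2.91194) → ×s → (1.68997,-1.76537) → (1.69,-1.77)
v2: (2,-3) → rotate → (0.34150,3.58934) → ×s → (0.20703,2.17604) → (0.21,2.18)
v3: (2,-2.5) → rotate → (0.02599,3.20146) → ×s → (0.01576,1.94088) → (0.02,1.94)
v4: (-1,2.5) → rotate → (-0.80176,-2.57044) → ×s → (-0.48607,-1.55833) → (-0.49,-1.56)
v5: (-3,4) → rotate → (-0.19674,-4.99613) → ×s → (-0.11928,-3.02890) → (-0.12,-3.03)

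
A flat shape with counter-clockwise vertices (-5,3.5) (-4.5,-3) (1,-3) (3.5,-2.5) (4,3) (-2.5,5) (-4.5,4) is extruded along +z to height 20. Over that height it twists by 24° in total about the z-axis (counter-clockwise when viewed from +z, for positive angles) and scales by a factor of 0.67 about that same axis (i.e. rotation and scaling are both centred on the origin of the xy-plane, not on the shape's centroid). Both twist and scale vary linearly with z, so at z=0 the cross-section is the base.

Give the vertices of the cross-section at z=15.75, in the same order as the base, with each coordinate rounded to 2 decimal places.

Cross-section at z=15.75: (-4.34,1.25) (-2.43,-3.18) (1.42,-1.86) (3.05,-0.91) (2.08,3.06) (-2.95,2.90) (-4.11,1.72)

t = z/height = 15.75/20 = 0.7875
s = 1 + (scale-1)·z/height = 1 + (0.67-1)·15.75/20 = 0.740125
θ = twist·z/height = 24°·15.75/20 = 18.9000° = 0.329867 rad
cos θ = 0.946085, sin θ = 0.323917 (intermediates below are computed at full precision and shown rounded to 5 d.p.)
v1: (-5,3.5) → rotate → (-5.86414,1.69171) → ×s → (-4.34019,1.25208) → (-4.34,1.25)
v2: (-4.5,-3) → rotate → (-3.28563,-4.29588) → ×s → (-2.43178,-3.17949) → (-2.43,-3.18)
v3: (1,-3) → rotate → (1.91784,-2.51434) → ×s → (1.41944,-1.86092) → (1.42,-1.86)
v4: (3.5,-2.5) → rotate → (4.12109,-1.23150) → ×s → (3.05012,-0.91147) → (3.05,-0.91)
v5: (4,3) → rotate → (2.81259,4.13393) → ×s → (2.08167,3.05962) → (2.08,3.06)
v6: (-2.5,5) → rotate → (-3.98480,3.92063) → ×s → (-2.94925,2.90176) → (-2.95,2.90)
v7: (-4.5,4) → rotate → (-5.55305,2.32671) → ×s → (-4.10995,1.72206) → (-4.11,1.72)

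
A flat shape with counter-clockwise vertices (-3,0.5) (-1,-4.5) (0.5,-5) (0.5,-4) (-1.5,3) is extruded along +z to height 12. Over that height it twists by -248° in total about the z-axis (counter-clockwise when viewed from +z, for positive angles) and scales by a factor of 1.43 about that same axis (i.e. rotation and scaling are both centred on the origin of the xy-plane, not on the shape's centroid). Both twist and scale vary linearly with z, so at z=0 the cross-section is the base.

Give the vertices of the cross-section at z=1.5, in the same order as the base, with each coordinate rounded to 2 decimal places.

Cross-section at z=1.5: (-2.44,2.08) (-3.35,-3.52) (-2.26,-4.79) (-1.72,-3.88) (0.27,3.52)

t = z/height = 1.5/12 = 0.125
s = 1 + (scale-1)·z/height = 1 + (1.43-1)·1.5/12 = 1.053750
θ = twist·z/height = -248°·1.5/12 = -31.0000° = -0.541052 rad
cos θ = 0.857167, sin θ = -0.515038 (intermediates below are computed at full precision and shown rounded to 5 d.p.)
v1: (-3,0.5) → rotate → (-2.31398,1.97370) → ×s → (-2.43836,2.07978) → (-2.44,2.08)
v2: (-1,-4.5) → rotate → (-3.17484,-3.34221) → ×s → (-3.34549,-3.52186) → (-3.35,-3.52)
v3: (0.5,-5) → rotate → (-2.14661,-4.54336) → ×s → (-2.26199,-4.78756) → (-2.26,-4.79)
v4: (0.5,-4) → rotate → (-1.63157,-3.68619) → ×s → (-1.71927,-3.88432) → (-1.72,-3.88)
v5: (-1.5,3) → rotate → (0.25936,3.34406) → ×s → (0.27330,3.52380) → (0.27,3.52)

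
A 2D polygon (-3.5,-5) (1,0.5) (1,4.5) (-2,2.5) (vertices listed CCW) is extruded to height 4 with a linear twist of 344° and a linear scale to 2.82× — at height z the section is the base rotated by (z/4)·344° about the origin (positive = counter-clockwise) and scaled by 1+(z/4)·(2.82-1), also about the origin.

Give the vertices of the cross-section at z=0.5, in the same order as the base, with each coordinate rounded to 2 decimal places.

t = z/height = 0.5/4 = 0.125
s = 1 + (scale-1)·z/height = 1 + (2.82-1)·0.5/4 = 1.227500
θ = twist·z/height = 344°·0.5/4 = 43.0000° = 0.750492 rad
cos θ = 0.731354, sin θ = 0.681998 (intermediates below are computed at full precision and shown rounded to 5 d.p.)
v1: (-3.5,-5) → rotate → (0.85025,-6.04376) → ×s → (1.04369,-7.41872) → (1.04,-7.42)
v2: (1,0.5) → rotate → (0.39035,1.04768) → ×s → (0.47916,1.28602) → (0.48,1.29)
v3: (1,4.5) → rotate → (-2.33764,3.97309) → ×s → (-2.86945,4.87697) → (-2.87,4.88)
v4: (-2,2.5) → rotate → (-3.16770,0.46439) → ×s → (-3.88836,0.57004) → (-3.89,0.57)

Cross-section at z=0.5: (1.04,-7.42) (0.48,1.29) (-2.87,4.88) (-3.89,0.57)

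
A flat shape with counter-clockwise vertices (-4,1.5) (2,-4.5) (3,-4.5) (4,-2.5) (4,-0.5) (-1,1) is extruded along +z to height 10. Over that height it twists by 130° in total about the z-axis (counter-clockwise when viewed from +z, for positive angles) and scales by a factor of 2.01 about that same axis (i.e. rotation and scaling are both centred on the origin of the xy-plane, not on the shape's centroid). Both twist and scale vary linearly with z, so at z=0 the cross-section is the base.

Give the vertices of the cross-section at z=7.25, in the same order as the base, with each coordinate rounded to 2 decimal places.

t = z/height = 7.25/10 = 0.725
s = 1 + (scale-1)·z/height = 1 + (2.01-1)·7.25/10 = 1.732250
θ = twist·z/height = 130°·7.25/10 = 94.2500° = 1.644973 rad
cos θ = -0.074108, sin θ = 0.997250 (intermediates below are computed at full precision and shown rounded to 5 d.p.)
v1: (-4,1.5) → rotate → (-1.19944,-4.10016) → ×s → (-2.07773,-7.10251) → (-2.08,-7.10)
v2: (2,-4.5) → rotate → (4.33941,2.32799) → ×s → (7.51694,4.03266) → (7.52,4.03)
v3: (3,-4.5) → rotate → (4.26530,3.32524) → ×s → (7.38857,5.76014) → (7.39,5.76)
v4: (4,-2.5) → rotate → (2.19669,4.17427) → ×s → (3.80522,7.23088) → (3.81,7.23)
v5: (4,-0.5) → rotate → (0.20219,4.02605) → ×s → (0.35025,6.97413) → (0.35,6.97)
v6: (-1,1) → rotate → (-0.92314,-1.07136) → ×s → (-1.59911,-1.85586) → (-1.60,-1.86)

Cross-section at z=7.25: (-2.08,-7.10) (7.52,4.03) (7.39,5.76) (3.81,7.23) (0.35,6.97) (-1.60,-1.86)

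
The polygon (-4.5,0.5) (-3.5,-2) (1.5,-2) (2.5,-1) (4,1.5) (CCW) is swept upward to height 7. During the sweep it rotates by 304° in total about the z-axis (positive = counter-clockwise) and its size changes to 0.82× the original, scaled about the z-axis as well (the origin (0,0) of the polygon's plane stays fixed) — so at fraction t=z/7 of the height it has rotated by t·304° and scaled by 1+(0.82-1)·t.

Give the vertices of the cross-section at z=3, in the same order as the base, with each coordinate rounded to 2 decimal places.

Cross-section at z=3: (2.33,-3.47) (3.50,-1.27) (0.51,2.25) (-0.79,2.36) (-3.44,1.92)

t = z/height = 3/7 = 0.428571
s = 1 + (scale-1)·z/height = 1 + (0.82-1)·3/7 = 0.922857
θ = twist·z/height = 304°·3/7 = 130.2857° = 2.273915 rad
cos θ = -0.646600, sin θ = 0.762830 (intermediates below are computed at full precision and shown rounded to 5 d.p.)
v1: (-4.5,0.5) → rotate → (2.52828,-3.75603) → ×s → (2.33324,-3.46628) → (2.33,-3.47)
v2: (-3.5,-2) → rotate → (3.78876,-1.37670) → ×s → (3.49648,-1.27050) → (3.50,-1.27)
v3: (1.5,-2) → rotate → (0.55576,2.43744) → ×s → (0.51289,2.24941) → (0.51,2.25)
v4: (2.5,-1) → rotate → (-0.85367,2.55367) → ×s → (-0.78781,2.35668) → (-0.79,2.36)
v5: (4,1.5) → rotate → (-3.73064,2.08142) → ×s → (-3.44285,1.92085) → (-3.44,1.92)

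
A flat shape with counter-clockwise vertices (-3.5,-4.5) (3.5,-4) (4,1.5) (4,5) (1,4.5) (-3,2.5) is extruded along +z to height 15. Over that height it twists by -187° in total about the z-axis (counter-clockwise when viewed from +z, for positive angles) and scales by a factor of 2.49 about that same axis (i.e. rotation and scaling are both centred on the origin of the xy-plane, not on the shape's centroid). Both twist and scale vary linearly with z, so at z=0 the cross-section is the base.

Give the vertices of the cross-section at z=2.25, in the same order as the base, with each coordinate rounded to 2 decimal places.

t = z/height = 2.25/15 = 0.15
s = 1 + (scale-1)·z/height = 1 + (2.49-1)·2.25/15 = 1.223500
θ = twist·z/height = -187°·2.25/15 = -28.0500° = -0.489565 rad
cos θ = 0.882538, sin θ = -0.470242 (intermediates below are computed at full precision and shown rounded to 5 d.p.)
v1: (-3.5,-4.5) → rotate → (-5.20497,-2.32557) → ×s → (-6.36828,-2.84534) → (-6.37,-2.85)
v2: (3.5,-4) → rotate → (1.20791,-5.17600) → ×s → (1.47788,-6.33283) → (1.48,-6.33)
v3: (4,1.5) → rotate → (4.23551,-0.55716) → ×s → (5.18215,-0.68169) → (5.18,-0.68)
v4: (4,5) → rotate → (5.88136,2.53172) → ×s → (7.19584,3.09756) → (7.20,3.10)
v5: (1,4.5) → rotate → (2.99863,3.50118) → ×s → (3.66882,4.28369) → (3.67,4.28)
v6: (-3,2.5) → rotate → (-1.47201,3.61707) → ×s → (-1.80100,4.42548) → (-1.80,4.43)

Cross-section at z=2.25: (-6.37,-2.85) (1.48,-6.33) (5.18,-0.68) (7.20,3.10) (3.67,4.28) (-1.80,4.43)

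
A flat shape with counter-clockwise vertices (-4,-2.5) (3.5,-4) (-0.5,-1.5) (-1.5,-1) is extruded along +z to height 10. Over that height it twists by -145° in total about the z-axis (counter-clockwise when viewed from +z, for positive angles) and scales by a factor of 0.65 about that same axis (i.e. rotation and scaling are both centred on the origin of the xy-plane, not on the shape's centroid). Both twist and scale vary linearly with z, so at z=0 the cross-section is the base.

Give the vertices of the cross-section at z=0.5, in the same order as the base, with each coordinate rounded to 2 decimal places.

Cross-section at z=0.5: (-4.21,-1.94) (2.92,-4.33) (-0.67,-1.40) (-1.59,-0.79)

t = z/height = 0.5/10 = 0.05
s = 1 + (scale-1)·z/height = 1 + (0.65-1)·0.5/10 = 0.982500
θ = twist·z/height = -145°·0.5/10 = -7.2500° = -0.126536 rad
cos θ = 0.992005, sin θ = -0.126199 (intermediates below are computed at full precision and shown rounded to 5 d.p.)
v1: (-4,-2.5) → rotate → (-4.28352,-1.97522) → ×s → (-4.20856,-1.94065) → (-4.21,-1.94)
v2: (3.5,-4) → rotate → (2.96722,-4.40972) → ×s → (2.91530,-4.33255) → (2.92,-4.33)
v3: (-0.5,-1.5) → rotate → (-0.68530,-1.42491) → ×s → (-0.67331,-1.39997) → (-0.67,-1.40)
v4: (-1.5,-1) → rotate → (-1.61421,-0.80271) → ×s → (-1.58596,-0.78866) → (-1.59,-0.79)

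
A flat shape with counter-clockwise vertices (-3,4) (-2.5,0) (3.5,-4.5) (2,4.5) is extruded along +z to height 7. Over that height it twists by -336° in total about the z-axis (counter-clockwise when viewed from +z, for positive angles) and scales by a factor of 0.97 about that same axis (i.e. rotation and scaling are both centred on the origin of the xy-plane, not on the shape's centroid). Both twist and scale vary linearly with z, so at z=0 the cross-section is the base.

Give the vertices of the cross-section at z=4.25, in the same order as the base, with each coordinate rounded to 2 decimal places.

Cross-section at z=4.25: (1.09,-4.79) (2.24,-1.00) (-1.34,5.43) (-3.59,-3.24)

t = z/height = 4.25/7 = 0.607143
s = 1 + (scale-1)·z/height = 1 + (0.97-1)·4.25/7 = 0.981786
θ = twist·z/height = -336°·4.25/7 = -204.0000° = -3.560472 rad
cos θ = -0.913545, sin θ = 0.406737 (intermediates below are computed at full precision and shown rounded to 5 d.p.)
v1: (-3,4) → rotate → (1.11369,-4.87439) → ×s → (1.09340,-4.78561) → (1.09,-4.79)
v2: (-2.5,0) → rotate → (2.28386,-1.01684) → ×s → (2.24226,-0.99832) → (2.24,-1.00)
v3: (3.5,-4.5) → rotate → (-1.36709,5.53453) → ×s → (-1.34219,5.43373) → (-1.34,5.43)
v4: (2,4.5) → rotate → (-3.65741,-3.29748) → ×s → (-3.59079,-3.23742) → (-3.59,-3.24)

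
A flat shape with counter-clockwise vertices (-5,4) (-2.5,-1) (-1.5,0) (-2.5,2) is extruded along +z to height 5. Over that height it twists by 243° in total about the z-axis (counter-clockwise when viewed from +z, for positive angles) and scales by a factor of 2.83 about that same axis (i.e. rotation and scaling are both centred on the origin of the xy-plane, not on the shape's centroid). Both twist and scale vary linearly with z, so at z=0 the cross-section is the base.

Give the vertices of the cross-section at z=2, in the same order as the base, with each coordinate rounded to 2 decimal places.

t = z/height = 2/5 = 0.4
s = 1 + (scale-1)·z/height = 1 + (2.83-1)·2/5 = 1.732000
θ = twist·z/height = 243°·2/5 = 97.2000° = 1.696460 rad
cos θ = -0.125333, sin θ = 0.992115 (intermediates below are computed at full precision and shown rounded to 5 d.p.)
v1: (-5,4) → rotate → (-3.34179,-5.46191) → ×s → (-5.78798,-9.46002) → (-5.79,-9.46)
v2: (-2.5,-1) → rotate → (1.30545,-2.35495) → ×s → (2.26104,-4.07878) → (2.26,-4.08)
v3: (-1.5,0) → rotate → (0.18800,-1.48817) → ×s → (0.32562,-2.57751) → (0.33,-2.58)
v4: (-2.5,2) → rotate → (-1.67090,-2.73095) → ×s → (-2.89399,-4.73001) → (-2.89,-4.73)

Cross-section at z=2: (-5.79,-9.46) (2.26,-4.08) (0.33,-2.58) (-2.89,-4.73)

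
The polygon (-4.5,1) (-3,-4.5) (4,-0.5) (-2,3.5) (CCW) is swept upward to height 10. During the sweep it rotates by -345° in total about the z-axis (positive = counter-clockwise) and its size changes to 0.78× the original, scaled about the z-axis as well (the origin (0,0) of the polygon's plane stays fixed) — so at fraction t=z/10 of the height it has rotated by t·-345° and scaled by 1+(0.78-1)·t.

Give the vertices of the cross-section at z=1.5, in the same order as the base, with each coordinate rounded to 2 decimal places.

Cross-section at z=1.5: (-1.93,4.02) (-5.21,-0.42) (2.01,-3.34) (1.46,3.61)

t = z/height = 1.5/10 = 0.15
s = 1 + (scale-1)·z/height = 1 + (0.78-1)·1.5/10 = 0.967000
θ = twist·z/height = -345°·1.5/10 = -51.7500° = -0.903208 rad
cos θ = 0.619094, sin θ = -0.785317 (intermediates below are computed at full precision and shown rounded to 5 d.p.)
v1: (-4.5,1) → rotate → (-2.00061,4.15302) → ×s → (-1.93459,4.01597) → (-1.93,4.02)
v2: (-3,-4.5) → rotate → (-5.39121,-0.42997) → ×s → (-5.21330,-0.41578) → (-5.21,-0.42)
v3: (4,-0.5) → rotate → (2.08372,-3.45081) → ×s → (2.01495,-3.33694) → (2.01,-3.34)
v4: (-2,3.5) → rotate → (1.51042,3.73746) → ×s → (1.46058,3.61413) → (1.46,3.61)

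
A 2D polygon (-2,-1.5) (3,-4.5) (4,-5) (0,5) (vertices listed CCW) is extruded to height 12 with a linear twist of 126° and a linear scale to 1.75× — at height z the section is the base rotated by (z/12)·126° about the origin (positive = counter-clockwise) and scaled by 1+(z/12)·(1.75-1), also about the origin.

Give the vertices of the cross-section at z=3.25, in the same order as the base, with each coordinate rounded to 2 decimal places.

t = z/height = 3.25/12 = 0.270833
s = 1 + (scale-1)·z/height = 1 + (1.75-1)·3.25/12 = 1.203125
θ = twist·z/height = 126°·3.25/12 = 34.1250° = 0.595594 rad
cos θ = 0.827816, sin θ = 0.561000 (intermediates below are computed at full precision and shown rounded to 5 d.p.)
v1: (-2,-1.5) → rotate → (-0.81413,-2.36372) → ×s → (-0.97950,-2.84386) → (-0.98,-2.84)
v2: (3,-4.5) → rotate → (5.00795,-2.04217) → ×s → (6.02519,-2.45699) → (6.03,-2.46)
v3: (4,-5) → rotate → (6.11626,-1.89508) → ×s → (7.35863,-2.28001) → (7.36,-2.28)
v4: (0,5) → rotate → (-2.80500,4.13908) → ×s → (-3.37477,4.97983) → (-3.37,4.98)

Cross-section at z=3.25: (-0.98,-2.84) (6.03,-2.46) (7.36,-2.28) (-3.37,4.98)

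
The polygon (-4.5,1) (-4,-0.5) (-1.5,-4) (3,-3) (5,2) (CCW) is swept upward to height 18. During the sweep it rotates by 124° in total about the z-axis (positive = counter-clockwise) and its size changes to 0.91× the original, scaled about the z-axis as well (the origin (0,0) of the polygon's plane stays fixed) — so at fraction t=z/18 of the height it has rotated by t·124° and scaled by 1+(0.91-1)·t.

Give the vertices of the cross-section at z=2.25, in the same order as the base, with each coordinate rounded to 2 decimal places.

Cross-section at z=2.25: (-4.55,-0.24) (-3.68,-1.53) (-0.37,-4.21) (3.65,-2.07) (4.24,3.23)

t = z/height = 2.25/18 = 0.125
s = 1 + (scale-1)·z/height = 1 + (0.91-1)·2.25/18 = 0.988750
θ = twist·z/height = 124°·2.25/18 = 15.5000° = 0.270526 rad
cos θ = 0.963630, sin θ = 0.267238 (intermediates below are computed at full precision and shown rounded to 5 d.p.)
v1: (-4.5,1) → rotate → (-4.60358,-0.23894) → ×s → (-4.55179,-0.23625) → (-4.55,-0.24)
v2: (-4,-0.5) → rotate → (-3.72090,-1.55077) → ×s → (-3.67904,-1.53332) → (-3.68,-1.53)
v3: (-1.5,-4) → rotate → (-0.37649,-4.25538) → ×s → (-0.37226,-4.20751) → (-0.37,-4.21)
v4: (3,-3) → rotate → (3.69261,-2.08918) → ×s → (3.65106,-2.06567) → (3.65,-2.07)
v5: (5,2) → rotate → (4.28368,3.26345) → ×s → (4.23548,3.22674) → (4.24,3.23)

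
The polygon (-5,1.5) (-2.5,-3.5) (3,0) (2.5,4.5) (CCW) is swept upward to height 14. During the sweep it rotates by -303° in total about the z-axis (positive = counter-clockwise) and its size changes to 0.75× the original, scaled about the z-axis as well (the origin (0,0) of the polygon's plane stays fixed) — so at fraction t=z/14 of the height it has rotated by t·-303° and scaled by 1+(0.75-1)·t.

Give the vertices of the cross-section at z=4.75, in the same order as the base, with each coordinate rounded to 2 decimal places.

Cross-section at z=4.75: (2.35,4.16) (-2.62,2.94) (-0.61,-2.68) (3.51,-3.14)

t = z/height = 4.75/14 = 0.339286
s = 1 + (scale-1)·z/height = 1 + (0.75-1)·4.75/14 = 0.915179
θ = twist·z/height = -303°·4.75/14 = -102.8036° = -1.794261 rad
cos θ = -0.221609, sin θ = -0.975136 (intermediates below are computed at full precision and shown rounded to 5 d.p.)
v1: (-5,1.5) → rotate → (2.57075,4.54326) → ×s → (2.35270,4.15790) → (2.35,4.16)
v2: (-2.5,-3.5) → rotate → (-2.85895,3.21347) → ×s → (-2.61645,2.94090) → (-2.62,2.94)
v3: (3,0) → rotate → (-0.66483,-2.92541) → ×s → (-0.60844,-2.67727) → (-0.61,-2.68)
v4: (2.5,4.5) → rotate → (3.83409,-3.43508) → ×s → (3.50887,-3.14371) → (3.51,-3.14)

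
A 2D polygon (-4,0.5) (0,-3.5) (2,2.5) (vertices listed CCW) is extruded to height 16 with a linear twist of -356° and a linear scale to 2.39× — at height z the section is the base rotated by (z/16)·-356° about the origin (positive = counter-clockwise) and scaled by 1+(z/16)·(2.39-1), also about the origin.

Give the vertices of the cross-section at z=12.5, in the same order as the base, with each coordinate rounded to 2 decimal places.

Cross-section at z=12.5: (-2.21,-8.11) (7.23,-1.03) (-4.57,4.87)

t = z/height = 12.5/16 = 0.78125
s = 1 + (scale-1)·z/height = 1 + (2.39-1)·12.5/16 = 2.085938
θ = twist·z/height = -356°·12.5/16 = -278.1250° = -4.854197 rad
cos θ = 0.141333, sin θ = 0.989962 (intermediates below are computed at full precision and shown rounded to 5 d.p.)
v1: (-4,0.5) → rotate → (-1.06031,-3.88918) → ×s → (-2.21175,-8.11259) → (-2.21,-8.11)
v2: (0,-3.5) → rotate → (3.46487,-0.49467) → ×s → (7.22750,-1.03184) → (7.23,-1.03)
v3: (2,2.5) → rotate → (-2.19224,2.33326) → ×s → (-4.57287,4.86703) → (-4.57,4.87)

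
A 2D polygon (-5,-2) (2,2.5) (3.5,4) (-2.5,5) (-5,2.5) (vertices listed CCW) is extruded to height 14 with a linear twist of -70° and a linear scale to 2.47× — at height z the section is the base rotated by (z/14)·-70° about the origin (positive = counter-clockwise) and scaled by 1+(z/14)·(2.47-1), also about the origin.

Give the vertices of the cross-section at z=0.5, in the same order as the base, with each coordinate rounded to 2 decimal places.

Cross-section at z=0.5: (-5.35,-1.87) (2.22,2.54) (3.86,4.05) (-2.40,5.37) (-5.14,2.86)

t = z/height = 0.5/14 = 0.0357143
s = 1 + (scale-1)·z/height = 1 + (2.47-1)·0.5/14 = 1.052500
θ = twist·z/height = -70°·0.5/14 = -2.5000° = -0.043633 rad
cos θ = 0.999048, sin θ = -0.043619 (intermediates below are computed at full precision and shown rounded to 5 d.p.)
v1: (-5,-2) → rotate → (-5.08248,-1.78000) → ×s → (-5.34931,-1.87345) → (-5.35,-1.87)
v2: (2,2.5) → rotate → (2.10714,2.41038) → ×s → (2.21777,2.53693) → (2.22,2.54)
v3: (3.5,4) → rotate → (3.67115,3.84353) → ×s → (3.86388,4.04531) → (3.86,4.05)
v4: (-2.5,5) → rotate → (-2.27952,5.10429) → ×s → (-2.39920,5.37226) → (-2.40,5.37)
v5: (-5,2.5) → rotate → (-4.88619,2.71572) → ×s → (-5.14272,2.85829) → (-5.14,2.86)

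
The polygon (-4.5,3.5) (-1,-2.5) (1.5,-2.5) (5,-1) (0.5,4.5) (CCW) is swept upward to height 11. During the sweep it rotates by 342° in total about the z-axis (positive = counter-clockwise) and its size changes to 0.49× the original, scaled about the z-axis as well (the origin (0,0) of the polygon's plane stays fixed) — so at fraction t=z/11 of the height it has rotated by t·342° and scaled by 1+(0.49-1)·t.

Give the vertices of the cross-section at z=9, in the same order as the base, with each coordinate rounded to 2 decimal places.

t = z/height = 9/11 = 0.818182
s = 1 + (scale-1)·z/height = 1 + (0.49-1)·9/11 = 0.582727
θ = twist·z/height = 342°·9/11 = 279.8182° = 4.883749 rad
cos θ = 0.170522, sin θ = -0.985354 (intermediates below are computed at full precision and shown rounded to 5 d.p.)
v1: (-4.5,3.5) → rotate → (2.68139,5.03092) → ×s → (1.56252,2.93165) → (1.56,2.93)
v2: (-1,-2.5) → rotate → (-2.63391,0.55905) → ×s → (-1.53485,0.32577) → (-1.53,0.33)
v3: (1.5,-2.5) → rotate → (-2.20760,-1.90434) → ×s → (-1.28643,-1.10971) → (-1.29,-1.11)
v4: (5,-1) → rotate → (-0.13274,-5.09729) → ×s → (-0.07735,-2.97033) → (-0.08,-2.97)
v5: (0.5,4.5) → rotate → (4.51935,0.27467) → ×s → (2.63355,0.16006) → (2.63,0.16)

Cross-section at z=9: (1.56,2.93) (-1.53,0.33) (-1.29,-1.11) (-0.08,-2.97) (2.63,0.16)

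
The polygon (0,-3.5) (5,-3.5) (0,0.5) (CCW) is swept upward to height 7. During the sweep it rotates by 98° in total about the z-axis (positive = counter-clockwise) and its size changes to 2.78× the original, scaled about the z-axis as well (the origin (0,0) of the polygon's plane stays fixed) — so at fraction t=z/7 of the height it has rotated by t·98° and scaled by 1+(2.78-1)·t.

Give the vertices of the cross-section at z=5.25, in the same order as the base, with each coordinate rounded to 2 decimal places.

Cross-section at z=5.25: (7.84,-2.32) (11.15,8.87) (-1.12,0.33)

t = z/height = 5.25/7 = 0.75
s = 1 + (scale-1)·z/height = 1 + (2.78-1)·5.25/7 = 2.335000
θ = twist·z/height = 98°·5.25/7 = 73.5000° = 1.282817 rad
cos θ = 0.284015, sin θ = 0.958820 (intermediates below are computed at full precision and shown rounded to 5 d.p.)
v1: (0,-3.5) → rotate → (3.35587,-0.99405) → ×s → (7.83595,-2.32112) → (7.84,-2.32)
v2: (5,-3.5) → rotate → (4.77595,3.80004) → ×s → (11.15183,8.87310) → (11.15,8.87)
v3: (0,0.5) → rotate → (-0.47941,0.14201) → ×s → (-1.11942,0.33159) → (-1.12,0.33)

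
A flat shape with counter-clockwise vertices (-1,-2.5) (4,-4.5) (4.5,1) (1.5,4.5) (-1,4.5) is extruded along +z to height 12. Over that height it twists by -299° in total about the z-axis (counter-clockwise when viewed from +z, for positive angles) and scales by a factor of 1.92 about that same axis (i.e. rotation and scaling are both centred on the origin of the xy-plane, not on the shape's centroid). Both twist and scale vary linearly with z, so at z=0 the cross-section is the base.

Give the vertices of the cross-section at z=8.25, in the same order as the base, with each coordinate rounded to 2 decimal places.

t = z/height = 8.25/12 = 0.6875
s = 1 + (scale-1)·z/height = 1 + (1.92-1)·8.25/12 = 1.632500
θ = twist·z/height = -299°·8.25/12 = -205.5625° = -3.587742 rad
cos θ = -0.902115, sin θ = 0.431495 (intermediates below are computed at full precision and shown rounded to 5 d.p.)
v1: (-1,-2.5) → rotate → (1.98085,1.82379) → ×s → (3.23374,2.97734) → (3.23,2.98)
v2: (4,-4.5) → rotate → (-1.66673,5.78550) → ×s → (-2.72094,9.44483) → (-2.72,9.44)
v3: (4.5,1) → rotate → (-4.49101,1.03961) → ×s → (-7.33158,1.69717) → (-7.33,1.70)
v4: (1.5,4.5) → rotate → (-3.29490,-3.41227) → ×s → (-5.37893,-5.57054) → (-5.38,-5.57)
v5: (-1,4.5) → rotate → (-1.03961,-4.49101) → ×s → (-1.69717,-7.33158) → (-1.70,-7.33)

Cross-section at z=8.25: (3.23,2.98) (-2.72,9.44) (-7.33,1.70) (-5.38,-5.57) (-1.70,-7.33)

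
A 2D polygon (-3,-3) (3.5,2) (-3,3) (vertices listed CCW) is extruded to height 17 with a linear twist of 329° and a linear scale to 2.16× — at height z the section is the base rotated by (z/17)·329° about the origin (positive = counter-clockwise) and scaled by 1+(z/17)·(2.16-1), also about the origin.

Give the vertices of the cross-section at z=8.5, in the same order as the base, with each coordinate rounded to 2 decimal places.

t = z/height = 8.5/17 = 0.5
s = 1 + (scale-1)·z/height = 1 + (2.16-1)·8.5/17 = 1.580000
θ = twist·z/height = 329°·8.5/17 = 164.5000° = 2.871067 rad
cos θ = -0.963630, sin θ = 0.267238 (intermediates below are computed at full precision and shown rounded to 5 d.p.)
v1: (-3,-3) → rotate → (3.69261,2.08918) → ×s → (5.83432,3.30090) → (5.83,3.30)
v2: (3.5,2) → rotate → (-3.90718,-0.99193) → ×s → (-6.17335,-1.56724) → (-6.17,-1.57)
v3: (-3,3) → rotate → (2.08918,-3.69261) → ×s → (3.30090,-5.83432) → (3.30,-5.83)

Cross-section at z=8.5: (5.83,3.30) (-6.17,-1.57) (3.30,-5.83)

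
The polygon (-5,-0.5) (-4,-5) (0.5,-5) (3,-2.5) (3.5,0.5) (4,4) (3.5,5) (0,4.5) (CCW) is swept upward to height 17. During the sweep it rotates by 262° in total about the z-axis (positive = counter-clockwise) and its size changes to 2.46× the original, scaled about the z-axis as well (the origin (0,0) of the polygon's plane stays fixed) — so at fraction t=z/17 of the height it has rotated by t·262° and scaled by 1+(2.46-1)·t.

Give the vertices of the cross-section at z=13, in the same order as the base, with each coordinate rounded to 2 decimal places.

t = z/height = 13/17 = 0.764706
s = 1 + (scale-1)·z/height = 1 + (2.46-1)·13/17 = 2.116471
θ = twist·z/height = 262°·13/17 = 200.3529° = 3.496818 rad
cos θ = -0.937568, sin θ = -0.347802 (intermediates below are computed at full precision and shown rounded to 5 d.p.)
v1: (-5,-0.5) → rotate → (4.51394,2.20779) → ×s → (9.55362,4.67273) → (9.55,4.67)
v2: (-4,-5) → rotate → (2.01126,6.07905) → ×s → (4.25678,12.86613) → (4.26,12.87)
v3: (0.5,-5) → rotate → (-2.20779,4.51394) → ×s → (-4.67273,9.55362) → (-4.67,9.55)
v4: (3,-2.5) → rotate → (-3.68221,1.30051) → ×s → (-7.79329,2.75250) → (-7.79,2.75)
v5: (3.5,0.5) → rotate → (-3.10759,-1.68609) → ×s → (-6.57712,-3.56856) → (-6.58,-3.57)
v6: (4,4) → rotate → (-2.35906,-5.14148) → ×s → (-4.99289,-10.88179) → (-4.99,-10.88)
v7: (3.5,5) → rotate → (-1.54248,-5.90515) → ×s → (-3.26461,-12.49807) → (-3.26,-12.50)
v8: (0,4.5) → rotate → (1.56511,-4.21906) → ×s → (3.31251,-8.92951) → (3.31,-8.93)

Cross-section at z=13: (9.55,4.67) (4.26,12.87) (-4.67,9.55) (-7.79,2.75) (-6.58,-3.57) (-4.99,-10.88) (-3.26,-12.50) (3.31,-8.93)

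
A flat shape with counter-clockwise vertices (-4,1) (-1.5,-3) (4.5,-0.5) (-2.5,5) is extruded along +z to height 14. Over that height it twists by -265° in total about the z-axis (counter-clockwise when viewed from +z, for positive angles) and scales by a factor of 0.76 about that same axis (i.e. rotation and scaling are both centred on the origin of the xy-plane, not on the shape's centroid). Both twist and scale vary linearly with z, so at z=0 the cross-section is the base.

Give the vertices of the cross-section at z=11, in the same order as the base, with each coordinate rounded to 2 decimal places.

Cross-section at z=11: (2.48,-2.25) (2.22,1.57) (-3.03,2.08) (-0.13,-4.53)

t = z/height = 11/14 = 0.785714
s = 1 + (scale-1)·z/height = 1 + (0.76-1)·11/14 = 0.811429
θ = twist·z/height = -265°·11/14 = -208.2143° = -3.634025 rad
cos θ = -0.881186, sin θ = 0.472770 (intermediates below are computed at full precision and shown rounded to 5 d.p.)
v1: (-4,1) → rotate → (3.05197,-2.77227) → ×s → (2.47646,-2.24950) → (2.48,-2.25)
v2: (-1.5,-3) → rotate → (2.74009,1.93440) → ×s → (2.22339,1.56963) → (2.22,1.57)
v3: (4.5,-0.5) → rotate → (-3.72895,2.56806) → ×s → (-3.02578,2.08380) → (-3.03,2.08)
v4: (-2.5,5) → rotate → (-0.16089,-5.58785) → ×s → (-0.13055,-4.53414) → (-0.13,-4.53)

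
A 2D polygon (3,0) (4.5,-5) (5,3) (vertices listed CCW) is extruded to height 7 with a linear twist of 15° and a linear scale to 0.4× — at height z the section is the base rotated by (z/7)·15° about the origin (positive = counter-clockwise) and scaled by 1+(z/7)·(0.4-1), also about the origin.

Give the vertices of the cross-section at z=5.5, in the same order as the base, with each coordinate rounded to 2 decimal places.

Cross-section at z=5.5: (1.55,0.32) (2.87,-2.10) (2.26,2.09)

t = z/height = 5.5/7 = 0.785714
s = 1 + (scale-1)·z/height = 1 + (0.4-1)·5.5/7 = 0.528571
θ = twist·z/height = 15°·5.5/7 = 11.7857° = 0.205700 rad
cos θ = 0.978918, sin θ = 0.204252 (intermediates below are computed at full precision and shown rounded to 5 d.p.)
v1: (3,0) → rotate → (2.93676,0.61276) → ×s → (1.55228,0.32389) → (1.55,0.32)
v2: (4.5,-5) → rotate → (5.42639,-3.97546) → ×s → (2.86824,-2.10131) → (2.87,-2.10)
v3: (5,3) → rotate → (4.28184,3.95801) → ×s → (2.26326,2.09209) → (2.26,2.09)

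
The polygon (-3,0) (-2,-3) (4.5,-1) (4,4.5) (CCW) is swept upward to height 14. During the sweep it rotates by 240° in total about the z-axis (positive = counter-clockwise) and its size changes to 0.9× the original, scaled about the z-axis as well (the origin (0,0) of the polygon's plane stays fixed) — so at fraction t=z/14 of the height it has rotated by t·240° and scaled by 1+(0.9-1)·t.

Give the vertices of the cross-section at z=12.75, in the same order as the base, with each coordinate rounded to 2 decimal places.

Cross-section at z=12.75: (2.13,1.70) (-0.28,3.27) (-3.76,-1.84) (-0.29,-5.46)

t = z/height = 12.75/14 = 0.910714
s = 1 + (scale-1)·z/height = 1 + (0.9-1)·12.75/14 = 0.908929
θ = twist·z/height = 240°·12.75/14 = 218.5714° = 3.814791 rad
cos θ = -0.781831, sin θ = -0.623490 (intermediates below are computed at full precision and shown rounded to 5 d.p.)
v1: (-3,0) → rotate → (2.34549,1.87047) → ×s → (2.13189,1.70012) → (2.13,1.70)
v2: (-2,-3) → rotate → (-0.30681,3.59247) → ×s → (-0.27887,3.26530) → (-0.28,3.27)
v3: (4.5,-1) → rotate → (-4.14173,-2.02387) → ×s → (-3.76454,-1.83956) → (-3.76,-1.84)
v4: (4,4.5) → rotate → (-0.32162,-6.01220) → ×s → (-0.29233,-5.46466) → (-0.29,-5.46)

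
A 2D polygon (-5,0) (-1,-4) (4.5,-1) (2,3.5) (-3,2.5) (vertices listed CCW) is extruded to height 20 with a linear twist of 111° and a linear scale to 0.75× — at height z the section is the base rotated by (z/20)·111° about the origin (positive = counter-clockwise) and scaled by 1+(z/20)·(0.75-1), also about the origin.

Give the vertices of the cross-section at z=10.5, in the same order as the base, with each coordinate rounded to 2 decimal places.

t = z/height = 10.5/20 = 0.525
s = 1 + (scale-1)·z/height = 1 + (0.75-1)·10.5/20 = 0.868750
θ = twist·z/height = 111°·10.5/20 = 58.2750° = 1.017091 rad
cos θ = 0.525843, sin θ = 0.850582 (intermediates below are computed at full precision and shown rounded to 5 d.p.)
v1: (-5,0) → rotate → (-2.62921,-4.25291) → ×s → (-2.28413,-3.69471) → (-2.28,-3.69)
v2: (-1,-4) → rotate → (2.87648,-2.95395) → ×s → (2.49895,-2.56625) → (2.50,-2.57)
v3: (4.5,-1) → rotate → (3.21687,3.30178) → ×s → (2.79466,2.86842) → (2.79,2.87)
v4: (2,3.5) → rotate → (-1.92535,3.54161) → ×s → (-1.67265,3.07678) → (-1.67,3.08)
v5: (-3,2.5) → rotate → (-3.70398,-1.23714) → ×s → (-3.21784,-1.07476) → (-3.22,-1.07)

Cross-section at z=10.5: (-2.28,-3.69) (2.50,-2.57) (2.79,2.87) (-1.67,3.08) (-3.22,-1.07)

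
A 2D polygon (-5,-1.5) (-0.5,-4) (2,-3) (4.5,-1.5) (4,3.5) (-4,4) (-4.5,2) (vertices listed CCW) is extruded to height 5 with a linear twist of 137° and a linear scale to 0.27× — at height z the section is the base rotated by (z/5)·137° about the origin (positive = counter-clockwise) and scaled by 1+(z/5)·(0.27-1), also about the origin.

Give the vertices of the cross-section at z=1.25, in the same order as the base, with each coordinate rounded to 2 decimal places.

t = z/height = 1.25/5 = 0.25
s = 1 + (scale-1)·z/height = 1 + (0.27-1)·1.25/5 = 0.817500
θ = twist·z/height = 137°·1.25/5 = 34.2500° = 0.597775 rad
cos θ = 0.826590, sin θ = 0.562805 (intermediates below are computed at full precision and shown rounded to 5 d.p.)
v1: (-5,-1.5) → rotate → (-3.28874,-4.05391) → ×s → (-2.68855,-3.31407) → (-2.69,-3.31)
v2: (-0.5,-4) → rotate → (1.83792,-3.58776) → ×s → (1.50250,-2.93299) → (1.50,-2.93)
v3: (2,-3) → rotate → (3.34159,-1.35416) → ×s → (2.73175,-1.10703) → (2.73,-1.11)
v4: (4.5,-1.5) → rotate → (4.56386,1.29274) → ×s → (3.73096,1.05681) → (3.73,1.06)
v5: (4,3.5) → rotate → (1.33654,5.14428) → ×s → (1.09262,4.20545) → (1.09,4.21)
v6: (-4,4) → rotate → (-5.55758,1.05514) → ×s → (-4.54332,0.86258) → (-4.54,0.86)
v7: (-4.5,2) → rotate → (-4.84526,-0.87944) → ×s → (-3.96100,-0.71894) → (-3.96,-0.72)

Cross-section at z=1.25: (-2.69,-3.31) (1.50,-2.93) (2.73,-1.11) (3.73,1.06) (1.09,4.21) (-4.54,0.86) (-3.96,-0.72)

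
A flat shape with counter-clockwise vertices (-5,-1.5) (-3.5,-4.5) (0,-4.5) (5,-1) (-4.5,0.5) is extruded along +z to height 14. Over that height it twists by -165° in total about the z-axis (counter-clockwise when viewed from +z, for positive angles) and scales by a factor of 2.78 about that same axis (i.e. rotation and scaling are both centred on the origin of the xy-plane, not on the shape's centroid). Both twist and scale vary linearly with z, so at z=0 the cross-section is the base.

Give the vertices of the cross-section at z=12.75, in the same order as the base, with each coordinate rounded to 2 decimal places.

t = z/height = 12.75/14 = 0.910714
s = 1 + (scale-1)·z/height = 1 + (2.78-1)·12.75/14 = 2.621071
θ = twist·z/height = -165°·12.75/14 = -150.2679° = -2.622669 rad
cos θ = -0.868353, sin θ = -0.495946 (intermediates below are computed at full precision and shown rounded to 5 d.p.)
v1: (-5,-1.5) → rotate → (3.59785,3.78226) → ×s → (9.43022,9.91357) → (9.43,9.91)
v2: (-3.5,-4.5) → rotate → (0.80748,5.64340) → ×s → (2.11646,14.79176) → (2.12,14.79)
v3: (0,-4.5) → rotate → (-2.23176,3.90759) → ×s → (-5.84959,10.24207) → (-5.85,10.24)
v4: (5,-1) → rotate → (-4.83771,-1.61138) → ×s → (-12.67999,-4.22353) → (-12.68,-4.22)
v5: (-4.5,0.5) → rotate → (4.15556,1.79758) → ×s → (10.89203,4.71159) → (10.89,4.71)

Cross-section at z=12.75: (9.43,9.91) (2.12,14.79) (-5.85,10.24) (-12.68,-4.22) (10.89,4.71)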